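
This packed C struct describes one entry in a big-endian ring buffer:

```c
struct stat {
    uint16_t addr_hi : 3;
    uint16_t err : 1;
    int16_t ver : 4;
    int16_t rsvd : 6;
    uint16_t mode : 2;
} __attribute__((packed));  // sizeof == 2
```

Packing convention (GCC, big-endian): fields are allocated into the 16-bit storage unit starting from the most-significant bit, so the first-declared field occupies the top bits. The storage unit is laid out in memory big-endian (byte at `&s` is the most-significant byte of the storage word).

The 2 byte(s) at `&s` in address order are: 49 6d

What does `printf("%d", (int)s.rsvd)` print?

27

[0]=0x49 [1]=0x6d (big-endian) → word 0x496d
addr_hi:3 @ bit 13 → (0x496d>>13)&0x7 = 0x2
err:1 @ bit 12 → (0x496d>>12)&0x1 = 0x0
ver:4 @ bit 8 → (0x496d>>8)&0xf = 0x9
rsvd:6 @ bit 2 → (0x496d>>2)&0x3f = 0x1b  ←
mode:2 @ bit 0 → (0x496d>>0)&0x3 = 0x1
rsvd signed 6b, MSB=0: value = 27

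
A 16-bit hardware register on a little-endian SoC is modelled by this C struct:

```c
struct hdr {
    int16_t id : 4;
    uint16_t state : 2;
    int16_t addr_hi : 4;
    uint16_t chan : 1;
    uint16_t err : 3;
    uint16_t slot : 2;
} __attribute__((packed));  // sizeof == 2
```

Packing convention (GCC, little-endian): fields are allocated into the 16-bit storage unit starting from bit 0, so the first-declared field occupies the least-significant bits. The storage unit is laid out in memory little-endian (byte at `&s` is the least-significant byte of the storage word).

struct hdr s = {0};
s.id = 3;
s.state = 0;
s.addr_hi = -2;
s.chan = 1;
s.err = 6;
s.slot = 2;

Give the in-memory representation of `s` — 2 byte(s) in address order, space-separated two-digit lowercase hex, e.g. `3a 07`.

83 b7

id:4 = 3 → 0x3 << 0 → word 0x0003
state:2 = 0 → 0x0 << 4 → word 0x0003
addr_hi:4 = -2 → 0xe << 6 → word 0x0383
chan:1 = 1 → 0x1 << 10 → word 0x0783
err:3 = 6 → 0x6 << 11 → word 0x3783
slot:2 = 2 → 0x2 << 14 → word 0xb783
word = 0xb783 → little-endian bytes:
  [0]=0x83  [1]=0xb7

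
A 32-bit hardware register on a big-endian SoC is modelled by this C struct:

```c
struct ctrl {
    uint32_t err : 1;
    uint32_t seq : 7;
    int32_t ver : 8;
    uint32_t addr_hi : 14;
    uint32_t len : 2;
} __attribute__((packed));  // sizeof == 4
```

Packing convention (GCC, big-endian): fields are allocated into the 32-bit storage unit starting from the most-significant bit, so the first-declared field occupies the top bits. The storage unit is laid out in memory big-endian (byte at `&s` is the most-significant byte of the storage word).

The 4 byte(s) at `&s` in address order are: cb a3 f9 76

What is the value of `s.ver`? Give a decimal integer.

[0]=0xcb [1]=0xa3 [2]=0xf9 [3]=0x76 (big-endian) → word 0xcba3f976
err [31+:1] = (word>>31) & 0x1 = 1
seq [24+:7] = (word>>24) & 0x7f = 75
ver [16+:8] = (word>>16) & 0xff = 163  ←
addr_hi [2+:14] = (word>>2) & 0x3fff = 15965
len [0+:2] = (word>>0) & 0x3 = 2
ver signed 8b, MSB=1: 163 - 256 = -93

-93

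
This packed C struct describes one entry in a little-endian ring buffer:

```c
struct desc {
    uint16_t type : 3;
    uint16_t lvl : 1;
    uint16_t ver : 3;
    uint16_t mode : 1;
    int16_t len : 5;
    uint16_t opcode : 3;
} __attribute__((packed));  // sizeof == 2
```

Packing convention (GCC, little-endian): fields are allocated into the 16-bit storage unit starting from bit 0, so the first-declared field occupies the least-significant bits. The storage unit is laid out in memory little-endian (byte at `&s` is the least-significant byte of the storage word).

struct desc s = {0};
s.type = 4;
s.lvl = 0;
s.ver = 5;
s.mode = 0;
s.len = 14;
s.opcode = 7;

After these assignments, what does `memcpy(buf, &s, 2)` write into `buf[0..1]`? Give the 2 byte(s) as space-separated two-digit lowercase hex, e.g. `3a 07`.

54 ee

[0+:3] type=4 & 0x7 = 0x4; word=0x0004
[3+:1] lvl=0 & 0x1 = 0x0; word=0x0004
[4+:3] ver=5 & 0x7 = 0x5; word=0x0054
[7+:1] mode=0 & 0x1 = 0x0; word=0x0054
[8+:5] len=14 & 0x1f = 0xe; word=0x0e54
[13+:3] opcode=7 & 0x7 = 0x7; word=0xee54
word = 0xee54 → little-endian bytes:
  [0]=0x54  [1]=0xee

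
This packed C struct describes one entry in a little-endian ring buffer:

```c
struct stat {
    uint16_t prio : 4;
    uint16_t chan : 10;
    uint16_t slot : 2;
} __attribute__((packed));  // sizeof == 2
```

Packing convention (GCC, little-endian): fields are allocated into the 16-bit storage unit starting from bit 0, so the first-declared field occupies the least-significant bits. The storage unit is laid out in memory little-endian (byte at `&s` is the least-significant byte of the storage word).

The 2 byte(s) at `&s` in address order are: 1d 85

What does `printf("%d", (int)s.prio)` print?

[0]=0x1d [1]=0x85 (little-endian) → word 0x851d
prio:4 @ bit 0 → (0x851d>>0)&0xf = 0xd  ←
chan:10 @ bit 4 → (0x851d>>4)&0x3ff = 0x51
slot:2 @ bit 14 → (0x851d>>14)&0x3 = 0x2

13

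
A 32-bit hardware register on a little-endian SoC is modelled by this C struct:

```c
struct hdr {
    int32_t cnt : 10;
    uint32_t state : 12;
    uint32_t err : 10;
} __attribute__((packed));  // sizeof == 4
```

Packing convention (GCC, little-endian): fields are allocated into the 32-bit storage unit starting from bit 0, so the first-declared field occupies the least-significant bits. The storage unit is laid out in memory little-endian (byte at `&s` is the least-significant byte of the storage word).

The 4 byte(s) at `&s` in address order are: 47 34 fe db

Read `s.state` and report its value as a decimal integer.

3981

[0]=0x47 [1]=0x34 [2]=0xfe [3]=0xdb (little-endian) → word 0xdbfe3447
cnt:10 @ bit 0 → (0xdbfe3447>>0)&0x3ff = 0x47
state:12 @ bit 10 → (0xdbfe3447>>10)&0xfff = 0xf8d  ←
err:10 @ bit 22 → (0xdbfe3447>>22)&0x3ff = 0x36f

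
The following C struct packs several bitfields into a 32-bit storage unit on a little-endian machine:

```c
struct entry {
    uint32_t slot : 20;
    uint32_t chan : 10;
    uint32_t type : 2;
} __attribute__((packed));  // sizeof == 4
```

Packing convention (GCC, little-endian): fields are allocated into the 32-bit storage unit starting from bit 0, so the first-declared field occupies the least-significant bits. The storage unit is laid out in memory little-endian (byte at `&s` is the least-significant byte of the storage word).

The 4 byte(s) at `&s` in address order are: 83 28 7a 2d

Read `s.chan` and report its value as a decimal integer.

727

[0]=0x83 [1]=0x28 [2]=0x7a [3]=0x2d (little-endian) → word 0x2d7a2883
slot [0+:20] = (word>>0) & 0xfffff = 665731
chan [20+:10] = (word>>20) & 0x3ff = 727  ←
type [30+:2] = (word>>30) & 0x3 = 0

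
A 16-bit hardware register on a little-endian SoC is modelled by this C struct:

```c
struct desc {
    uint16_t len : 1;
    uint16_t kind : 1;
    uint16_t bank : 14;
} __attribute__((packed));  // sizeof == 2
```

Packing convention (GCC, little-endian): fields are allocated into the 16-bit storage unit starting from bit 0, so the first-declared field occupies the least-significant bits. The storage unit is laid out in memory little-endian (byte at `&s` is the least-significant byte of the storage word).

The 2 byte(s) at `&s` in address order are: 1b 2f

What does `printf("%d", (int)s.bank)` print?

[0]=0x1b [1]=0x2f (little-endian) → word 0x2f1b
len [0+:1] = (word>>0) & 0x1 = 1
kind [1+:1] = (word>>1) & 0x1 = 1
bank [2+:14] = (word>>2) & 0x3fff = 3014  ←

3014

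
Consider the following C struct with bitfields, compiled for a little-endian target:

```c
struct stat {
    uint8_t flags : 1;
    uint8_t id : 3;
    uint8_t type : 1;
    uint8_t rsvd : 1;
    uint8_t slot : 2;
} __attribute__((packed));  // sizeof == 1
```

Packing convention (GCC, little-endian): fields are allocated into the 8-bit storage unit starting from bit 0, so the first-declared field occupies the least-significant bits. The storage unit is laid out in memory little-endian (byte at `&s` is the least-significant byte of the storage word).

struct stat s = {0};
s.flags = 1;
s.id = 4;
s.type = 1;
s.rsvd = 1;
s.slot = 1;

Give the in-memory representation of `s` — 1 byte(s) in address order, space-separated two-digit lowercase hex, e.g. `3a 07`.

flags (1b) val=1 bits=0x1 at bit 0: 0x01
id (3b) val=4 bits=0x4 at bit 1: 0x09
type (1b) val=1 bits=0x1 at bit 4: 0x19
rsvd (1b) val=1 bits=0x1 at bit 5: 0x39
slot (2b) val=1 bits=0x1 at bit 6: 0x79
word = 0x79 → little-endian bytes:
  [0]=0x79

79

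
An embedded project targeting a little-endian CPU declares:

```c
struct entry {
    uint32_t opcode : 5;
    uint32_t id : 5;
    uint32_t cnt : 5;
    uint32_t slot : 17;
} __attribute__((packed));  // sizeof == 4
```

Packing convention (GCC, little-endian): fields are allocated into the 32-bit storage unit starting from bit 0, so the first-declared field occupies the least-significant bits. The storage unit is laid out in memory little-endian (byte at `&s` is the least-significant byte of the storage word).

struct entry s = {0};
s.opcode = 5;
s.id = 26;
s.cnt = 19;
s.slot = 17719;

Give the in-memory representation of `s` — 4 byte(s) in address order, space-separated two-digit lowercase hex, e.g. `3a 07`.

45 cf 9b 22

opcode (5b) val=5 bits=0x5 at bit 0: 0x00000005
id (5b) val=26 bits=0x1a at bit 5: 0x00000345
cnt (5b) val=19 bits=0x13 at bit 10: 0x00004f45
slot (17b) val=17719 bits=0x4537 at bit 15: 0x229bcf45
word = 0x229bcf45 → little-endian bytes:
  [0]=0x45  [1]=0xcf  [2]=0x9b  [3]=0x22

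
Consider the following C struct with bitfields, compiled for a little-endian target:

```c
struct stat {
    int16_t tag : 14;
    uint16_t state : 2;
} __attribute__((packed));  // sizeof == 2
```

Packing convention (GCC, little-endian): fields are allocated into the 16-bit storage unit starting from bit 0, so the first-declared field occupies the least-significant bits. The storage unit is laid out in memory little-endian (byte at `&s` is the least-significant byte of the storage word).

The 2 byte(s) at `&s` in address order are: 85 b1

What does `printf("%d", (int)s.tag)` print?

[0]=0x85 [1]=0xb1 (little-endian) → word 0xb185
tag:14 @ bit 0 → (0xb185>>0)&0x3fff = 0x3185  ←
state:2 @ bit 14 → (0xb185>>14)&0x3 = 0x2
tag signed 14b, MSB=1: 12677 - 16384 = -3707

-3707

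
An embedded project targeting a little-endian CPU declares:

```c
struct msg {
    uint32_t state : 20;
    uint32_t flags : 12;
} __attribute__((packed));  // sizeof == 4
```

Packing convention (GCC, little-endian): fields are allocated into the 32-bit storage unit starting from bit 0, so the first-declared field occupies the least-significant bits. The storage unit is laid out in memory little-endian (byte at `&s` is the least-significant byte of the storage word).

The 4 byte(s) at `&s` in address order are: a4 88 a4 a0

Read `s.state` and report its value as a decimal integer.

[0]=0xa4 [1]=0x88 [2]=0xa4 [3]=0xa0 (little-endian) → word 0xa0a488a4
state [0+:20] = (word>>0) & 0xfffff = 297124  ←
flags [20+:12] = (word>>20) & 0xfff = 2570

297124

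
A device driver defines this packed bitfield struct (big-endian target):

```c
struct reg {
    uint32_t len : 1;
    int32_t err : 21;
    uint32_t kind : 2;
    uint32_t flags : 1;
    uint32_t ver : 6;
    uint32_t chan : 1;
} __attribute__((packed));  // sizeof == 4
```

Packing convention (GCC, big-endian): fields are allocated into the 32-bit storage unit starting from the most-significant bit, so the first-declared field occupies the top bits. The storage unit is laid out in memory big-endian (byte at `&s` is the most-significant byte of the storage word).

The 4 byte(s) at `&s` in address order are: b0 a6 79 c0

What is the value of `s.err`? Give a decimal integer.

[0]=0xb0 [1]=0xa6 [2]=0x79 [3]=0xc0 (big-endian) → word 0xb0a679c0
len [31+:1] = (word>>31) & 0x1 = 1
err [10+:21] = (word>>10) & 0x1fffff = 797086  ←
kind [8+:2] = (word>>8) & 0x3 = 1
flags [7+:1] = (word>>7) & 0x1 = 1
ver [1+:6] = (word>>1) & 0x3f = 32
chan [0+:1] = (word>>0) & 0x1 = 0
err signed 21b, MSB=0: value = 797086

797086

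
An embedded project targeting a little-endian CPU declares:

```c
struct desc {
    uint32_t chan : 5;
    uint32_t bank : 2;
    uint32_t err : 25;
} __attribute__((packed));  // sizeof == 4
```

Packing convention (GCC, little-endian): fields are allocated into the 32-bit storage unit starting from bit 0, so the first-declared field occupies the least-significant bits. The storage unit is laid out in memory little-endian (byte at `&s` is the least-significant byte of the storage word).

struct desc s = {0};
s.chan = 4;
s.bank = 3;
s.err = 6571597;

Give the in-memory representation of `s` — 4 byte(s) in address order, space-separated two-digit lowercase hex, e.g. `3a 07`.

chan (5b) val=4 bits=0x4 at bit 0: 0x00000004
bank (2b) val=3 bits=0x3 at bit 5: 0x00000064
err (25b) val=6571597 bits=0x64464d at bit 7: 0x322326e4
word = 0x322326e4 → little-endian bytes:
  [0]=0xe4  [1]=0x26  [2]=0x23  [3]=0x32

e4 26 23 32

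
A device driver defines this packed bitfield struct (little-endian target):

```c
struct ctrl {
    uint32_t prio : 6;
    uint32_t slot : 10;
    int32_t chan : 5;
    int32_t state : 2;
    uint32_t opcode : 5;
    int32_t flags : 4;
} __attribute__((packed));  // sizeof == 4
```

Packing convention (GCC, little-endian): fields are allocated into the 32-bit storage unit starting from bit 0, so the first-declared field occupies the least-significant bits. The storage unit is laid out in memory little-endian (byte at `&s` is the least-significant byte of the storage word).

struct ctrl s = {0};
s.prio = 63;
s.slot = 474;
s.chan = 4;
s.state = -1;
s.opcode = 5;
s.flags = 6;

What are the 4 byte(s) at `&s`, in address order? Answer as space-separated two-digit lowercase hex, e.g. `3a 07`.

bf 76 e4 62

prio (6b) val=63 bits=0x3f at bit 0: 0x0000003f
slot (10b) val=474 bits=0x1da at bit 6: 0x000076bf
chan (5b) val=4 bits=0x4 at bit 16: 0x000476bf
state (2b) val=-1 bits=0x3 at bit 21: 0x006476bf
opcode (5b) val=5 bits=0x5 at bit 23: 0x02e476bf
flags (4b) val=6 bits=0x6 at bit 28: 0x62e476bf
word = 0x62e476bf → little-endian bytes:
  [0]=0xbf  [1]=0x76  [2]=0xe4  [3]=0x62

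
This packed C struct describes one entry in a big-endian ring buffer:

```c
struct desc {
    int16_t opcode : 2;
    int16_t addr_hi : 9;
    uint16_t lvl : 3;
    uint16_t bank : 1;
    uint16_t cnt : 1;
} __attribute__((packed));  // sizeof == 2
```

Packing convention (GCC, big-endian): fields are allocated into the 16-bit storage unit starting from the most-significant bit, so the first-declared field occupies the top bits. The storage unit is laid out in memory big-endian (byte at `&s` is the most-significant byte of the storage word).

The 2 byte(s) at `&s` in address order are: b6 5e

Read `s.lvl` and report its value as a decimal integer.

[0]=0xb6 [1]=0x5e (big-endian) → word 0xb65e
opcode [14+:2] = (word>>14) & 0x3 = 2
addr_hi [5+:9] = (word>>5) & 0x1ff = 434
lvl [2+:3] = (word>>2) & 0x7 = 7  ←
bank [1+:1] = (word>>1) & 0x1 = 1
cnt [0+:1] = (word>>0) & 0x1 = 0

7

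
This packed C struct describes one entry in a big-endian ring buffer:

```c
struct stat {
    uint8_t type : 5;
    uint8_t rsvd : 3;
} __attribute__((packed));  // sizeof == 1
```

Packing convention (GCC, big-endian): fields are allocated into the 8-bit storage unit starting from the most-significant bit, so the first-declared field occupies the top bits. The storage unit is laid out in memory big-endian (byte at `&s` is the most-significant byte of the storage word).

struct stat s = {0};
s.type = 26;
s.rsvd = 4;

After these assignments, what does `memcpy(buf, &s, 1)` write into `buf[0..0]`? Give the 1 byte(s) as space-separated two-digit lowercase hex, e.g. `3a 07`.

type (5b) val=26 bits=0x1a at bit 3: 0xd0
rsvd (3b) val=4 bits=0x4 at bit 0: 0xd4
word = 0xd4 → big-endian bytes:
  [0]=0xd4

d4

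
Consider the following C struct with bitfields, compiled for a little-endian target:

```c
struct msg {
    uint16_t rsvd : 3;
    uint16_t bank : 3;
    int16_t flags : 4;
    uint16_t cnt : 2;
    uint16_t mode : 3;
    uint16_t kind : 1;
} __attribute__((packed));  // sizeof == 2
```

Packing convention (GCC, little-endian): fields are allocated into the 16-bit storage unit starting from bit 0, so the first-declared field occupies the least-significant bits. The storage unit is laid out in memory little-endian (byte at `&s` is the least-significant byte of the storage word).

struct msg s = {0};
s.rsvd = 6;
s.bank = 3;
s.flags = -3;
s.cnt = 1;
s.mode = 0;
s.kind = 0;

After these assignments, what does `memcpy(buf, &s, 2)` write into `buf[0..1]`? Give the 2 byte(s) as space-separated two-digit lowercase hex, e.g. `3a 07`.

rsvd:3 = 6 → 0x6 << 0 → word 0x0006
bank:3 = 3 → 0x3 << 3 → word 0x001e
flags:4 = -3 → 0xd << 6 → word 0x035e
cnt:2 = 1 → 0x1 << 10 → word 0x075e
mode:3 = 0 → 0x0 << 12 → word 0x075e
kind:1 = 0 → 0x0 << 15 → word 0x075e
word = 0x075e → little-endian bytes:
  [0]=0x5e  [1]=0x07

5e 07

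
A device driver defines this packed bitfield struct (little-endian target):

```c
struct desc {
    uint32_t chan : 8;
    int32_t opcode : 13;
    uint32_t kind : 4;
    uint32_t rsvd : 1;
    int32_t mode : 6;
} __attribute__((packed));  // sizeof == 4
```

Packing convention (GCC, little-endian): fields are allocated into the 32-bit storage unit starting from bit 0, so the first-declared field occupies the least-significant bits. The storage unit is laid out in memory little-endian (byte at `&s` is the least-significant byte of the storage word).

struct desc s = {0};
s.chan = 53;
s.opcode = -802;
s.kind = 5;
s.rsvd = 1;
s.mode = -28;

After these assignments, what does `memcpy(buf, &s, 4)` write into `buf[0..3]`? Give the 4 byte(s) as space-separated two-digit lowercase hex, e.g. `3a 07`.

35 de bc 92

chan:8 = 53 → 0x35 << 0 → word 0x00000035
opcode:13 = -802 → 0x1cde << 8 → word 0x001cde35
kind:4 = 5 → 0x5 << 21 → word 0x00bcde35
rsvd:1 = 1 → 0x1 << 25 → word 0x02bcde35
mode:6 = -28 → 0x24 << 26 → word 0x92bcde35
word = 0x92bcde35 → little-endian bytes:
  [0]=0x35  [1]=0xde  [2]=0xbc  [3]=0x92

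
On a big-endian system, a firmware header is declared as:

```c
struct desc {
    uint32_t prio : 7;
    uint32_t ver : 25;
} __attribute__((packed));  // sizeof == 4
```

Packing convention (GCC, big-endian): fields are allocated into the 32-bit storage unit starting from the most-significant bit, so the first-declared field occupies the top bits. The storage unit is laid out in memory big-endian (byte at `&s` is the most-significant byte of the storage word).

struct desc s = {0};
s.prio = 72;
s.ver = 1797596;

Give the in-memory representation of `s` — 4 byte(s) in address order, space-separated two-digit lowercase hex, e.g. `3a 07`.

[25+:7] prio=72 & 0x7f = 0x48; word=0x90000000
[0+:25] ver=1797596 & 0x1ffffff = 0x1b6ddc; word=0x901b6ddc
word = 0x901b6ddc → big-endian bytes:
  [0]=0x90  [1]=0x1b  [2]=0x6d  [3]=0xdc

90 1b 6d dc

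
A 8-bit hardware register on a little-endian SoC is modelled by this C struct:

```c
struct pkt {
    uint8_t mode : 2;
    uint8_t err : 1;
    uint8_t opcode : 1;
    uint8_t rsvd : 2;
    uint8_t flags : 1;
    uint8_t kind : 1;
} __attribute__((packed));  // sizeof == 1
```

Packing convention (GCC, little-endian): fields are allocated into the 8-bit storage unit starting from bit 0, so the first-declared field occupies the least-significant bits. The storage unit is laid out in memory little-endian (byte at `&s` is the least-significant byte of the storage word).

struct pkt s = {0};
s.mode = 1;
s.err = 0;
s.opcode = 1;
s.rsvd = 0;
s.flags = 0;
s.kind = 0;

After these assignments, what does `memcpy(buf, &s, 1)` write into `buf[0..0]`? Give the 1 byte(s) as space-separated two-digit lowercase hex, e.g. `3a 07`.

mode:2 = 1 → 0x1 << 0 → word 0x01
err:1 = 0 → 0x0 << 2 → word 0x01
opcode:1 = 1 → 0x1 << 3 → word 0x09
rsvd:2 = 0 → 0x0 << 4 → word 0x09
flags:1 = 0 → 0x0 << 6 → word 0x09
kind:1 = 0 → 0x0 << 7 → word 0x09
word = 0x09 → little-endian bytes:
  [0]=0x09

09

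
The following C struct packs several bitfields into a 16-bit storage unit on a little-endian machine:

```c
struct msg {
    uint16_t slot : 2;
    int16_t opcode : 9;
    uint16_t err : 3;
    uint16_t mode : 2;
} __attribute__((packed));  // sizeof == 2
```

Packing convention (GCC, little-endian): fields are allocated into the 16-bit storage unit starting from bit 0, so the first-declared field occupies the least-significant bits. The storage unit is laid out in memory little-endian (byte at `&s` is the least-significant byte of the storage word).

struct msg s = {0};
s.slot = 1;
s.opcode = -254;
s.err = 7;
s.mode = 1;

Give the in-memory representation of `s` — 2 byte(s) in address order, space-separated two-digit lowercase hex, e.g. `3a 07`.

09 7c

[0+:2] slot=1 & 0x3 = 0x1; word=0x0001
[2+:9] opcode=-254 & 0x1ff = 0x102; word=0x0409
[11+:3] err=7 & 0x7 = 0x7; word=0x3c09
[14+:2] mode=1 & 0x3 = 0x1; word=0x7c09
word = 0x7c09 → little-endian bytes:
  [0]=0x09  [1]=0x7c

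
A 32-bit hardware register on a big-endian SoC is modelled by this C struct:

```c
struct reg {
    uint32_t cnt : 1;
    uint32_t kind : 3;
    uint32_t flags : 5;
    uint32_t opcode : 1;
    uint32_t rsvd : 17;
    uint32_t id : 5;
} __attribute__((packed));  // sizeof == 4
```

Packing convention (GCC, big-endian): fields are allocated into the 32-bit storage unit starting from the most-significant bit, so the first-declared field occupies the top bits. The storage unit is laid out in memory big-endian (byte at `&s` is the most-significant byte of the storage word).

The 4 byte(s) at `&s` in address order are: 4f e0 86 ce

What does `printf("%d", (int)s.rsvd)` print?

66614

[0]=0x4f [1]=0xe0 [2]=0x86 [3]=0xce (big-endian) → word 0x4fe086ce
cnt:1 @ bit 31 → (0x4fe086ce>>31)&0x1 = 0x0
kind:3 @ bit 28 → (0x4fe086ce>>28)&0x7 = 0x4
flags:5 @ bit 23 → (0x4fe086ce>>23)&0x1f = 0x1f
opcode:1 @ bit 22 → (0x4fe086ce>>22)&0x1 = 0x1
rsvd:17 @ bit 5 → (0x4fe086ce>>5)&0x1ffff = 0x10436  ←
id:5 @ bit 0 → (0x4fe086ce>>0)&0x1f = 0xe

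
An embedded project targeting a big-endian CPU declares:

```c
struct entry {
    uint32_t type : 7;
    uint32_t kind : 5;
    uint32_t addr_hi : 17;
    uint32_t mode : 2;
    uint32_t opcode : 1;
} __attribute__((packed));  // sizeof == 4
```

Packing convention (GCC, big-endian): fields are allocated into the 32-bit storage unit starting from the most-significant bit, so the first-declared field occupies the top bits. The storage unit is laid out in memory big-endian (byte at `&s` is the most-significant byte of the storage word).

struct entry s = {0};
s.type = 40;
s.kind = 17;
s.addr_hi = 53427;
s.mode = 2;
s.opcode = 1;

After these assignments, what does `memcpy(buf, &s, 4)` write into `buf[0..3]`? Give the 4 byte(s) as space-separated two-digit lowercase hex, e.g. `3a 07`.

51 16 85 9d

[25+:7] type=40 & 0x7f = 0x28; word=0x50000000
[20+:5] kind=17 & 0x1f = 0x11; word=0x51100000
[3+:17] addr_hi=53427 & 0x1ffff = 0xd0b3; word=0x51168598
[1+:2] mode=2 & 0x3 = 0x2; word=0x5116859c
[0+:1] opcode=1 & 0x1 = 0x1; word=0x5116859d
word = 0x5116859d → big-endian bytes:
  [0]=0x51  [1]=0x16  [2]=0x85  [3]=0x9d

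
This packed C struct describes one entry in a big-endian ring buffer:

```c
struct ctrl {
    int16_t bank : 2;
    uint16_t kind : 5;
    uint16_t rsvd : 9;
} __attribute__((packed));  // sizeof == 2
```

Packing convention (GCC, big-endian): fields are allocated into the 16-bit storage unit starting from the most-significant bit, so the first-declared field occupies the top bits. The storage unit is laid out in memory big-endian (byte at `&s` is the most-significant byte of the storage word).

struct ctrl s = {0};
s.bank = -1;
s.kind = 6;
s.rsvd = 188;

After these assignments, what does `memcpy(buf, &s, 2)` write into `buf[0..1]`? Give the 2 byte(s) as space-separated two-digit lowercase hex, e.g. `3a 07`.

bank (2b) val=-1 bits=0x3 at bit 14: 0xc000
kind (5b) val=6 bits=0x6 at bit 9: 0xcc00
rsvd (9b) val=188 bits=0xbc at bit 0: 0xccbc
word = 0xccbc → big-endian bytes:
  [0]=0xcc  [1]=0xbc

cc bc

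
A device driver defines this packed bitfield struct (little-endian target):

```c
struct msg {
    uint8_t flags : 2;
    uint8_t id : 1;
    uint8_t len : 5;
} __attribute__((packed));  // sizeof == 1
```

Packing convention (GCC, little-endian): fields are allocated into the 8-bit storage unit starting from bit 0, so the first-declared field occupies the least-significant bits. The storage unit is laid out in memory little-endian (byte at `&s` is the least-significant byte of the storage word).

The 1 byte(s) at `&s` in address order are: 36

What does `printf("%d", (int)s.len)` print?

[0]=0x36 (little-endian) → word 0x36
flags:2 @ bit 0 → (0x36>>0)&0x3 = 0x2
id:1 @ bit 2 → (0x36>>2)&0x1 = 0x1
len:5 @ bit 3 → (0x36>>3)&0x1f = 0x6  ←

6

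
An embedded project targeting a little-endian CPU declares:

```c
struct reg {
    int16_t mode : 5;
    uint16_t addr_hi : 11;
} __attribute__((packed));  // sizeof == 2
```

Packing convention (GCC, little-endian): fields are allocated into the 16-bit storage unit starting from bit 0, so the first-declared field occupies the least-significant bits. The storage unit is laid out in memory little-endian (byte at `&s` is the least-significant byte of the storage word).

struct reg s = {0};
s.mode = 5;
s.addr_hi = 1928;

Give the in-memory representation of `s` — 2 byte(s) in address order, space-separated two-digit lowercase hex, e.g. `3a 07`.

mode:5 = 5 → 0x5 << 0 → word 0x0005
addr_hi:11 = 1928 → 0x788 << 5 → word 0xf105
word = 0xf105 → little-endian bytes:
  [0]=0x05  [1]=0xf1

05 f1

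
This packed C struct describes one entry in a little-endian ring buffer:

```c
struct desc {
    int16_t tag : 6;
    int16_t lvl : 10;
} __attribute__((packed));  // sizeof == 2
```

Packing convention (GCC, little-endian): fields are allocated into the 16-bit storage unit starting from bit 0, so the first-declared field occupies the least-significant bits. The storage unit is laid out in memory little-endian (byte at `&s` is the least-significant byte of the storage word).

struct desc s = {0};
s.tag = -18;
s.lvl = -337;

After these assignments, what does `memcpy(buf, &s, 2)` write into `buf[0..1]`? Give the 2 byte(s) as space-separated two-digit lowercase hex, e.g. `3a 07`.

[0+:6] tag=-18 & 0x3f = 0x2e; word=0x002e
[6+:10] lvl=-337 & 0x3ff = 0x2af; word=0xabee
word = 0xabee → little-endian bytes:
  [0]=0xee  [1]=0xab

ee ab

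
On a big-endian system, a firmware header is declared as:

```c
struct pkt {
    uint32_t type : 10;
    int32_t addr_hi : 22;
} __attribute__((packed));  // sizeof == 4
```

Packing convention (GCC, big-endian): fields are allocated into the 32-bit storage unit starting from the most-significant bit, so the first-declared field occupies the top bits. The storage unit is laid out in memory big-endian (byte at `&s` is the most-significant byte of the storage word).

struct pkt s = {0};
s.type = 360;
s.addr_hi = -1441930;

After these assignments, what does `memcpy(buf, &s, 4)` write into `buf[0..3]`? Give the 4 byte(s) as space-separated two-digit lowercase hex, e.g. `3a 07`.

[22+:10] type=360 & 0x3ff = 0x168; word=0x5a000000
[0+:22] addr_hi=-1441930 & 0x3fffff = 0x29ff76; word=0x5a29ff76
word = 0x5a29ff76 → big-endian bytes:
  [0]=0x5a  [1]=0x29  [2]=0xff  [3]=0x76

5a 29 ff 76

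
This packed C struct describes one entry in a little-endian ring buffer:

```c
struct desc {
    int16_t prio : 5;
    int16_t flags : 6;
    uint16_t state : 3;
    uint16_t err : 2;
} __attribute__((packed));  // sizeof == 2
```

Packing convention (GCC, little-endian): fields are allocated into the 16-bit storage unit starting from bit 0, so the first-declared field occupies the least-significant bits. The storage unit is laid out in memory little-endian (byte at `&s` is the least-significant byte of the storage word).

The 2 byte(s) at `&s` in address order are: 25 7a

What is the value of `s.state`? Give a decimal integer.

[0]=0x25 [1]=0x7a (little-endian) → word 0x7a25
prio [0+:5] = (word>>0) & 0x1f = 5
flags [5+:6] = (word>>5) & 0x3f = 17
state [11+:3] = (word>>11) & 0x7 = 7  ←
err [14+:2] = (word>>14) & 0x3 = 1

7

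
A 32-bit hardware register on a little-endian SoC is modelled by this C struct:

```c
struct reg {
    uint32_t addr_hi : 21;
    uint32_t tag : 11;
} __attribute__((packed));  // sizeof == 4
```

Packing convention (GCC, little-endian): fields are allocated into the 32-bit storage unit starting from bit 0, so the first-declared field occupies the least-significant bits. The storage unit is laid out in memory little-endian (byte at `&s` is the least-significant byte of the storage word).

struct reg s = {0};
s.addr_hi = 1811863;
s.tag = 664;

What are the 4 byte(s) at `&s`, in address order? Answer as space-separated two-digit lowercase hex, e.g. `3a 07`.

97 a5 1b 53

[0+:21] addr_hi=1811863 & 0x1fffff = 0x1ba597; word=0x001ba597
[21+:11] tag=664 & 0x7ff = 0x298; word=0x531ba597
word = 0x531ba597 → little-endian bytes:
  [0]=0x97  [1]=0xa5  [2]=0x1b  [3]=0x53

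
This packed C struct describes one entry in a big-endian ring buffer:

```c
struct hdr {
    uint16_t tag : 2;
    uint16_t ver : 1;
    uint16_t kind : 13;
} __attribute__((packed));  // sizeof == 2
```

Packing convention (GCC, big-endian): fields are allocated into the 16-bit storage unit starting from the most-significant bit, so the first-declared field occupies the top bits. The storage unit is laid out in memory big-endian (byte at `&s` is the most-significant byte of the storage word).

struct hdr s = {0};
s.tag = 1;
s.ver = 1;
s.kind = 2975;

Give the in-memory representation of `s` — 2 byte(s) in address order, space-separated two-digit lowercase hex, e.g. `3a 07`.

[14+:2] tag=1 & 0x3 = 0x1; word=0x4000
[13+:1] ver=1 & 0x1 = 0x1; word=0x6000
[0+:13] kind=2975 & 0x1fff = 0xb9f; word=0x6b9f
word = 0x6b9f → big-endian bytes:
  [0]=0x6b  [1]=0x9f

6b 9f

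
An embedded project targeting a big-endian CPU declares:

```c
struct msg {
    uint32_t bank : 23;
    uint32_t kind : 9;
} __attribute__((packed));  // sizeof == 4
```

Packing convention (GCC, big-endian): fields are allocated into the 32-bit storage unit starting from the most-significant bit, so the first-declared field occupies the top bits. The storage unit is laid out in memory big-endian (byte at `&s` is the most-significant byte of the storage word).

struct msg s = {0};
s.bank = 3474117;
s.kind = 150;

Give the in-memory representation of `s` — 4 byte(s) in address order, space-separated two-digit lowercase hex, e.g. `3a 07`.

6a 05 8a 96

[9+:23] bank=3474117 & 0x7fffff = 0x3502c5; word=0x6a058a00
[0+:9] kind=150 & 0x1ff = 0x96; word=0x6a058a96
word = 0x6a058a96 → big-endian bytes:
  [0]=0x6a  [1]=0x05  [2]=0x8a  [3]=0x96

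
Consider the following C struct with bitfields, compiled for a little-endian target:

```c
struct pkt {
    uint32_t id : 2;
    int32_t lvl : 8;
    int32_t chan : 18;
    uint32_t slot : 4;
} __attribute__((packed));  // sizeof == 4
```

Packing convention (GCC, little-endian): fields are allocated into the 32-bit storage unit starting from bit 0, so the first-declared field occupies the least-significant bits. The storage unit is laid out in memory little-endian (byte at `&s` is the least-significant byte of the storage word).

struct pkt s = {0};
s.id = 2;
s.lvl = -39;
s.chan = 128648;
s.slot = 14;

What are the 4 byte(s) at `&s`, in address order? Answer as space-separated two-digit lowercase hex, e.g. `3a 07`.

66 23 da e7

[0+:2] id=2 & 0x3 = 0x2; word=0x00000002
[2+:8] lvl=-39 & 0xff = 0xd9; word=0x00000366
[10+:18] chan=128648 & 0x3ffff = 0x1f688; word=0x07da2366
[28+:4] slot=14 & 0xf = 0xe; word=0xe7da2366
word = 0xe7da2366 → little-endian bytes:
  [0]=0x66  [1]=0x23  [2]=0xda  [3]=0xe7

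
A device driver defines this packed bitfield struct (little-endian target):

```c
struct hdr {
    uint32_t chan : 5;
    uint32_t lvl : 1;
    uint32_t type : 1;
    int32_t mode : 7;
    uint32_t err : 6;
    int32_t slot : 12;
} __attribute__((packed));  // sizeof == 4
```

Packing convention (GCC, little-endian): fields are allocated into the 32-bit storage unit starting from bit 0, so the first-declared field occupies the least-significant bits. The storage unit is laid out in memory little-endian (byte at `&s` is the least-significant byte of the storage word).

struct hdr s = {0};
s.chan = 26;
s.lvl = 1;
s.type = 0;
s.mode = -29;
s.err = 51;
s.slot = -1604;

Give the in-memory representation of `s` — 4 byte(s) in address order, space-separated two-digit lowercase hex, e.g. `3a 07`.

ba f1 cc 9b

chan:5 = 26 → 0x1a << 0 → word 0x0000001a
lvl:1 = 1 → 0x1 << 5 → word 0x0000003a
type:1 = 0 → 0x0 << 6 → word 0x0000003a
mode:7 = -29 → 0x63 << 7 → word 0x000031ba
err:6 = 51 → 0x33 << 14 → word 0x000cf1ba
slot:12 = -1604 → 0x9bc << 20 → word 0x9bccf1ba
word = 0x9bccf1ba → little-endian bytes:
  [0]=0xba  [1]=0xf1  [2]=0xcc  [3]=0x9b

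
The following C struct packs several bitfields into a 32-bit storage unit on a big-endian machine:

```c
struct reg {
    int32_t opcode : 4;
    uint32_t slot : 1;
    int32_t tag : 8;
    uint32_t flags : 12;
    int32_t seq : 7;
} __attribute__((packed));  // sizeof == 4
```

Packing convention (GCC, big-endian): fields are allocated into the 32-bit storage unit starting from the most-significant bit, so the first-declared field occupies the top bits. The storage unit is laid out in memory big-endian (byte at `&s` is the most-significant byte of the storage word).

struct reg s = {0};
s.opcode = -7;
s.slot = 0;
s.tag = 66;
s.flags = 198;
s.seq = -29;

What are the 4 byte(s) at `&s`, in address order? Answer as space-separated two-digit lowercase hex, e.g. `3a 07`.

92 10 63 63

opcode:4 = -7 → 0x9 << 28 → word 0x90000000
slot:1 = 0 → 0x0 << 27 → word 0x90000000
tag:8 = 66 → 0x42 << 19 → word 0x92100000
flags:12 = 198 → 0xc6 << 7 → word 0x92106300
seq:7 = -29 → 0x63 << 0 → word 0x92106363
word = 0x92106363 → big-endian bytes:
  [0]=0x92  [1]=0x10  [2]=0x63  [3]=0x63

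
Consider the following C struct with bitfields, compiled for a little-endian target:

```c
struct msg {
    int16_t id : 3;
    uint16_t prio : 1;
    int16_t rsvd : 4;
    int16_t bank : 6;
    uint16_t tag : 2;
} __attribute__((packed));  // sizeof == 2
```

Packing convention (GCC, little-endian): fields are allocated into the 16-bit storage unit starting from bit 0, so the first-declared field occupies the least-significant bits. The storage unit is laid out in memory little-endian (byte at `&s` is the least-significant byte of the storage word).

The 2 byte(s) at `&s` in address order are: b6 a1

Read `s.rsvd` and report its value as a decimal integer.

[0]=0xb6 [1]=0xa1 (little-endian) → word 0xa1b6
id [0+:3] = (word>>0) & 0x7 = 6
prio [3+:1] = (word>>3) & 0x1 = 0
rsvd [4+:4] = (word>>4) & 0xf = 11  ←
bank [8+:6] = (word>>8) & 0x3f = 33
tag [14+:2] = (word>>14) & 0x3 = 2
rsvd signed 4b, MSB=1: 11 - 16 = -5

-5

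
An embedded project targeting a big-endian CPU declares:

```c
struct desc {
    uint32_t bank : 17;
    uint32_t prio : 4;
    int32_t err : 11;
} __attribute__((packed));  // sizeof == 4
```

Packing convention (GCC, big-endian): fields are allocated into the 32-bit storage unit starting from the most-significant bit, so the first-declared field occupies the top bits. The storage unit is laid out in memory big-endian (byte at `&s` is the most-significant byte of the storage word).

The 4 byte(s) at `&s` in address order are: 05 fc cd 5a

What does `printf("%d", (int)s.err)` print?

[0]=0x05 [1]=0xfc [2]=0xcd [3]=0x5a (big-endian) → word 0x05fccd5a
bank:17 @ bit 15 → (0x05fccd5a>>15)&0x1ffff = 0xbf9
prio:4 @ bit 11 → (0x05fccd5a>>11)&0xf = 0x9
err:11 @ bit 0 → (0x05fccd5a>>0)&0x7ff = 0x55a  ←
err signed 11b, MSB=1: 1370 - 2048 = -678

-678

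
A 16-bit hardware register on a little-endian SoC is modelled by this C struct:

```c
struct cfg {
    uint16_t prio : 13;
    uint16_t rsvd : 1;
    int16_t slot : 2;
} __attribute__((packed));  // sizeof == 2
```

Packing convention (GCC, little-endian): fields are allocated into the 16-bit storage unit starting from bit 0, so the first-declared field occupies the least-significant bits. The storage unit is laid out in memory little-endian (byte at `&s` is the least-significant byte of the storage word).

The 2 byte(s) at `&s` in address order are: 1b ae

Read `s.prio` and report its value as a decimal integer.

3611

[0]=0x1b [1]=0xae (little-endian) → word 0xae1b
prio [0+:13] = (word>>0) & 0x1fff = 3611  ←
rsvd [13+:1] = (word>>13) & 0x1 = 1
slot [14+:2] = (word>>14) & 0x3 = 2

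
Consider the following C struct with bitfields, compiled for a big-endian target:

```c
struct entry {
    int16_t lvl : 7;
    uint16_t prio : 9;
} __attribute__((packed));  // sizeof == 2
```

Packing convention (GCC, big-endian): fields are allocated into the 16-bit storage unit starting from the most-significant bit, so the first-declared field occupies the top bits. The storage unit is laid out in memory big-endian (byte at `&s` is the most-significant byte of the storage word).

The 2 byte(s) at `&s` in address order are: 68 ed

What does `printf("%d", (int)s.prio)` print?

[0]=0x68 [1]=0xed (big-endian) → word 0x68ed
lvl [9+:7] = (word>>9) & 0x7f = 52
prio [0+:9] = (word>>0) & 0x1ff = 237  ←

237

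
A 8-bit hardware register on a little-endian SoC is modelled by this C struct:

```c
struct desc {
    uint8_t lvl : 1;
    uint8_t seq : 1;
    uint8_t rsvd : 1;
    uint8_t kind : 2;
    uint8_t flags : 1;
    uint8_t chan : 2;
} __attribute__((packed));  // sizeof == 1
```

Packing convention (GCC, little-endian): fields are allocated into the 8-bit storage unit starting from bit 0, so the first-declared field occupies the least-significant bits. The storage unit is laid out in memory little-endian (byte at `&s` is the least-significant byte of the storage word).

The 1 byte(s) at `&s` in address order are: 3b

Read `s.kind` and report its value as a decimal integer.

3

[0]=0x3b (little-endian) → word 0x3b
lvl [0+:1] = (word>>0) & 0x1 = 1
seq [1+:1] = (word>>1) & 0x1 = 1
rsvd [2+:1] = (word>>2) & 0x1 = 0
kind [3+:2] = (word>>3) & 0x3 = 3  ←
flags [5+:1] = (word>>5) & 0x1 = 1
chan [6+:2] = (word>>6) & 0x3 = 0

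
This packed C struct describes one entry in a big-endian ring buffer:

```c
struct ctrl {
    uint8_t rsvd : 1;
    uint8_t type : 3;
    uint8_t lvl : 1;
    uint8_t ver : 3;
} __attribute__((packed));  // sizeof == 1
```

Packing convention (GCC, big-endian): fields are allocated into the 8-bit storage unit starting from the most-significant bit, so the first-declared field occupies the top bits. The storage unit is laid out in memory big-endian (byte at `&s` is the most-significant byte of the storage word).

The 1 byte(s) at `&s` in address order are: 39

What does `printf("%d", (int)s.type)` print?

3

[0]=0x39 (big-endian) → word 0x39
rsvd:1 @ bit 7 → (0x39>>7)&0x1 = 0x0
type:3 @ bit 4 → (0x39>>4)&0x7 = 0x3  ←
lvl:1 @ bit 3 → (0x39>>3)&0x1 = 0x1
ver:3 @ bit 0 → (0x39>>0)&0x7 = 0x1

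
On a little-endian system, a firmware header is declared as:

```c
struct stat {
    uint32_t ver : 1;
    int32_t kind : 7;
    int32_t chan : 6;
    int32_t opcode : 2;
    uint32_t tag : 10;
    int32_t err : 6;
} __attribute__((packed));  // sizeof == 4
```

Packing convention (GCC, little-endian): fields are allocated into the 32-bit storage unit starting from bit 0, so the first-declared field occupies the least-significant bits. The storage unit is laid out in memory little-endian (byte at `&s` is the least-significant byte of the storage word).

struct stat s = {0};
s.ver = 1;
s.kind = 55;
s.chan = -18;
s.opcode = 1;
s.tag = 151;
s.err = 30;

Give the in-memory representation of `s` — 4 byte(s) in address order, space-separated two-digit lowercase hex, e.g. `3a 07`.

ver:1 = 1 → 0x1 << 0 → word 0x00000001
kind:7 = 55 → 0x37 << 1 → word 0x0000006f
chan:6 = -18 → 0x2e << 8 → word 0x00002e6f
opcode:2 = 1 → 0x1 << 14 → word 0x00006e6f
tag:10 = 151 → 0x97 << 16 → word 0x00976e6f
err:6 = 30 → 0x1e << 26 → word 0x78976e6f
word = 0x78976e6f → little-endian bytes:
  [0]=0x6f  [1]=0x6e  [2]=0x97  [3]=0x78

6f 6e 97 78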